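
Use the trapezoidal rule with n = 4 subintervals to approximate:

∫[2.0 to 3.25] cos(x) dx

f(x) = cos(x)
a = 2.0, b = 3.25, n = 4
h = (b - a)/n = 0.312500

Trapezoidal rule: (h/2)[f(x₀) + 2f(x₁) + 2f(x₂) + ... + f(xₙ)]

x_0 = 2.0000, f(x_0) = -0.416147, coefficient = 1
x_1 = 2.3125, f(x_1) = -0.675545, coefficient = 2
x_2 = 2.6250, f(x_2) = -0.869507, coefficient = 2
x_3 = 2.9375, f(x_3) = -0.979245, coefficient = 2
x_4 = 3.2500, f(x_4) = -0.994130, coefficient = 1

I ≈ (0.312500/2) × -6.458872 = -1.009199
Exact value: -1.017493
Error: 0.008294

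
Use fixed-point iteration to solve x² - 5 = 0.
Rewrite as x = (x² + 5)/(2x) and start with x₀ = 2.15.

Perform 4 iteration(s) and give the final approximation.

Equation: x² - 5 = 0
Fixed-point form: x = (x² + 5)/(2x)
x₀ = 2.15

x_1 = g(2.150000) = 2.237791
x_2 = g(2.237791) = 2.236069
x_3 = g(2.236069) = 2.236068
x_4 = g(2.236068) = 2.236068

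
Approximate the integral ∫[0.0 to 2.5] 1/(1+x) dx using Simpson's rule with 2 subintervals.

f(x) = 1/(1+x)
a = 0.0, b = 2.5, n = 2
h = (b - a)/n = 1.250000

Simpson's rule: (h/3)[f(x₀) + 4f(x₁) + 2f(x₂) + ... + f(xₙ)]

x_0 = 0.0000, f(x_0) = 1.000000, coefficient = 1
x_1 = 1.2500, f(x_1) = 0.444444, coefficient = 4
x_2 = 2.5000, f(x_2) = 0.285714, coefficient = 1

I ≈ (1.250000/3) × 3.063492 = 1.276455
Exact value: 1.252763
Error: 0.023692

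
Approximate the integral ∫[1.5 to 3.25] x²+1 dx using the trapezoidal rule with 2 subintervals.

f(x) = x²+1
a = 1.5, b = 3.25, n = 2
h = (b - a)/n = 0.875000

Trapezoidal rule: (h/2)[f(x₀) + 2f(x₁) + 2f(x₂) + ... + f(xₙ)]

x_0 = 1.5000, f(x_0) = 3.250000, coefficient = 1
x_1 = 2.3750, f(x_1) = 6.640625, coefficient = 2
x_2 = 3.2500, f(x_2) = 11.562500, coefficient = 1

I ≈ (0.875000/2) × 28.093750 = 12.291016
Exact value: 12.067708
Error: 0.223307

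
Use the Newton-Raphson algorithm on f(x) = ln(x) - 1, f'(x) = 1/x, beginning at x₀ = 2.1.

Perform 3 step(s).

f(x) = ln(x) - 1
f'(x) = 1/x
x₀ = 2.1

Newton-Raphson formula: x_{n+1} = x_n - f(x_n)/f'(x_n)

Iteration 1:
  f(2.100000) = -0.258063
  f'(2.100000) = 0.476190
  x_1 = 2.100000 - (-0.258063)/0.476190 = 2.641932
Iteration 2:
  f(2.641932) = -0.028490
  f'(2.641932) = 0.378511
  x_2 = 2.641932 - (-0.028490)/0.378511 = 2.717199
Iteration 3:
  f(2.717199) = -0.000398
  f'(2.717199) = 0.368026
  x_3 = 2.717199 - (-0.000398)/0.368026 = 2.718282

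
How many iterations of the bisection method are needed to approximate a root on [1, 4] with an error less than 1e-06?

We need (b-a)/2^n ≤ 1e-06
(4 - 1)/2^n ≤ 1e-06
3/2^n ≤ 1e-06
2^n ≥ 3000000
n ≥ log₂(3000000) = 21.52
n ≥ 22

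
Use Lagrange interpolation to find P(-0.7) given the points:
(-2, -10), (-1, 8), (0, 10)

Lagrange interpolation formula:
P(x) = Σ yᵢ × Lᵢ(x)
where Lᵢ(x) = Π_{j≠i} (x - xⱼ)/(xᵢ - xⱼ)

L_0(-0.7) = (-0.7 - (-1))/(-2 - (-1)) × (-0.7 - 0)/(-2 - 0) = -0.105000
L_1(-0.7) = (-0.7 - (-2))/(-1 - (-2)) × (-0.7 - 0)/(-1 - 0) = 0.910000
L_2(-0.7) = (-0.7 - (-2))/(0 - (-2)) × (-0.7 - (-1))/(0 - (-1)) = 0.195000

P(-0.7) = (-10)×L_0(-0.7) + 8×L_1(-0.7) + 10×L_2(-0.7)
P(-0.7) = 10.280000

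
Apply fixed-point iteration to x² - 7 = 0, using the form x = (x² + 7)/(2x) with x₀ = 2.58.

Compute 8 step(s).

Equation: x² - 7 = 0
Fixed-point form: x = (x² + 7)/(2x)
x₀ = 2.58

x_1 = g(2.580000) = 2.646589
x_2 = g(2.646589) = 2.645751
x_3 = g(2.645751) = 2.645751
x_4 = g(2.645751) = 2.645751
x_5 = g(2.645751) = 2.645751
x_6 = g(2.645751) = 2.645751
x_7 = g(2.645751) = 2.645751
x_8 = g(2.645751) = 2.645751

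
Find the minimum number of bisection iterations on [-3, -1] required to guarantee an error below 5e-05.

We need (b-a)/2^n ≤ 5e-05
(-1 - (-3))/2^n ≤ 5e-05
2/2^n ≤ 5e-05
2^n ≥ 40000
n ≥ log₂(40000) = 15.29
n ≥ 16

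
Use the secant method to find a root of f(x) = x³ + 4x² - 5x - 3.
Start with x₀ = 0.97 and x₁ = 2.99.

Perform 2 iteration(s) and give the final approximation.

f(x) = x³ + 4x² - 5x - 3
x₀ = 0.97, x₁ = 2.99

Secant formula: x_{n+1} = x_n - f(x_n)(x_n - x_{n-1})/(f(x_n) - f(x_{n-1}))

Iteration 1:
  f(0.970000) = -3.173727
  f(2.990000) = 44.541299
  x_2 = 2.990000 - 44.541299×(2.990000 - 0.970000)/(44.541299 - (-3.173727))
       = 1.104359
Iteration 2:
  f(2.990000) = 44.541299
  f(1.104359) = -2.296476
  x_3 = 1.104359 - (-2.296476)×(1.104359 - 2.990000)/(-2.296476 - 44.541299)
       = 1.196812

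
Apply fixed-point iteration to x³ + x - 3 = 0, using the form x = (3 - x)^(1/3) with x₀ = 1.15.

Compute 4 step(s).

Equation: x³ + x - 3 = 0
Fixed-point form: x = (3 - x)^(1/3)
x₀ = 1.15

x_1 = g(1.150000) = 1.227601
x_2 = g(1.227601) = 1.210191
x_3 = g(1.210191) = 1.214140
x_4 = g(1.214140) = 1.213247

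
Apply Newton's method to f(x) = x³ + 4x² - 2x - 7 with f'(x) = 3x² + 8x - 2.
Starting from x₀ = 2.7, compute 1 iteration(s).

f(x) = x³ + 4x² - 2x - 7
f'(x) = 3x² + 8x - 2
x₀ = 2.7

Newton-Raphson formula: x_{n+1} = x_n - f(x_n)/f'(x_n)

Iteration 1:
  f(2.700000) = 36.443000
  f'(2.700000) = 41.470000
  x_1 = 2.700000 - 36.443000/41.470000 = 1.821220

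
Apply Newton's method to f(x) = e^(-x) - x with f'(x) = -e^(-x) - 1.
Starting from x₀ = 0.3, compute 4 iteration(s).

f(x) = e^(-x) - x
f'(x) = -e^(-x) - 1
x₀ = 0.3

Newton-Raphson formula: x_{n+1} = x_n - f(x_n)/f'(x_n)

Iteration 1:
  f(0.300000) = 0.440818
  f'(0.300000) = -1.740818
  x_1 = 0.300000 - 0.440818/(-1.740818) = 0.553225
Iteration 2:
  f(0.553225) = 0.021868
  f'(0.553225) = -1.575092
  x_2 = 0.553225 - 0.021868/(-1.575092) = 0.567108
Iteration 3:
  f(0.567108) = 0.000055
  f'(0.567108) = -1.567163
  x_3 = 0.567108 - 0.000055/(-1.567163) = 0.567143
Iteration 4:
  f(0.567143) = 0.000000
  f'(0.567143) = -1.567143
  x_4 = 0.567143 - 0.000000/(-1.567143) = 0.567143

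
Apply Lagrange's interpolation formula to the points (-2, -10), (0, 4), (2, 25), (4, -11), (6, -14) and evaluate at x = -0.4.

Lagrange interpolation formula:
P(x) = Σ yᵢ × Lᵢ(x)
where Lᵢ(x) = Π_{j≠i} (x - xⱼ)/(xᵢ - xⱼ)

L_0(-0.4) = (-0.4 - 0)/(-2 - 0) × (-0.4 - 2)/(-2 - 2) × (-0.4 - 4)/(-2 - 4) × (-0.4 - 6)/(-2 - 6) = 0.070400
L_1(-0.4) = (-0.4 - (-2))/(0 - (-2)) × (-0.4 - 2)/(0 - 2) × (-0.4 - 4)/(0 - 4) × (-0.4 - 6)/(0 - 6) = 1.126400
L_2(-0.4) = (-0.4 - (-2))/(2 - (-2)) × (-0.4 - 0)/(2 - 0) × (-0.4 - 4)/(2 - 4) × (-0.4 - 6)/(2 - 6) = -0.281600
L_3(-0.4) = (-0.4 - (-2))/(4 - (-2)) × (-0.4 - 0)/(4 - 0) × (-0.4 - 2)/(4 - 2) × (-0.4 - 6)/(4 - 6) = 0.102400
L_4(-0.4) = (-0.4 - (-2))/(6 - (-2)) × (-0.4 - 0)/(6 - 0) × (-0.4 - 2)/(6 - 2) × (-0.4 - 4)/(6 - 4) = -0.017600

P(-0.4) = (-10)×L_0(-0.4) + 4×L_1(-0.4) + 25×L_2(-0.4) + (-11)×L_3(-0.4) + (-14)×L_4(-0.4)
P(-0.4) = -4.118400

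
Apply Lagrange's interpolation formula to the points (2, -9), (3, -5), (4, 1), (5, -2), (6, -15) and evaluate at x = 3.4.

Lagrange interpolation formula:
P(x) = Σ yᵢ × Lᵢ(x)
where Lᵢ(x) = Π_{j≠i} (x - xⱼ)/(xᵢ - xⱼ)

L_0(3.4) = (3.4 - 3)/(2 - 3) × (3.4 - 4)/(2 - 4) × (3.4 - 5)/(2 - 5) × (3.4 - 6)/(2 - 6) = -0.041600
L_1(3.4) = (3.4 - 2)/(3 - 2) × (3.4 - 4)/(3 - 4) × (3.4 - 5)/(3 - 5) × (3.4 - 6)/(3 - 6) = 0.582400
L_2(3.4) = (3.4 - 2)/(4 - 2) × (3.4 - 3)/(4 - 3) × (3.4 - 5)/(4 - 5) × (3.4 - 6)/(4 - 6) = 0.582400
L_3(3.4) = (3.4 - 2)/(5 - 2) × (3.4 - 3)/(5 - 3) × (3.4 - 4)/(5 - 4) × (3.4 - 6)/(5 - 6) = -0.145600
L_4(3.4) = (3.4 - 2)/(6 - 2) × (3.4 - 3)/(6 - 3) × (3.4 - 4)/(6 - 4) × (3.4 - 5)/(6 - 5) = 0.022400

P(3.4) = (-9)×L_0(3.4) + (-5)×L_1(3.4) + 1×L_2(3.4) + (-2)×L_3(3.4) + (-15)×L_4(3.4)
P(3.4) = -2.000000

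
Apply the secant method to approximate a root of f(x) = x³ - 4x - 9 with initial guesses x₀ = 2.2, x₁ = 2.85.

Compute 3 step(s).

f(x) = x³ - 4x - 9
x₀ = 2.2, x₁ = 2.85

Secant formula: x_{n+1} = x_n - f(x_n)(x_n - x_{n-1})/(f(x_n) - f(x_{n-1}))

Iteration 1:
  f(2.200000) = -7.152000
  f(2.850000) = 2.749125
  x_2 = 2.850000 - 2.749125×(2.850000 - 2.200000)/(2.749125 - (-7.152000))
       = 2.669522
Iteration 2:
  f(2.850000) = 2.749125
  f(2.669522) = -0.654139
  x_3 = 2.669522 - (-0.654139)×(2.669522 - 2.850000)/(-0.654139 - 2.749125)
       = 2.704212
Iteration 3:
  f(2.669522) = -0.654139
  f(2.704212) = -0.041590
  x_4 = 2.704212 - (-0.041590)×(2.704212 - 2.669522)/(-0.041590 - (-0.654139))
       = 2.706567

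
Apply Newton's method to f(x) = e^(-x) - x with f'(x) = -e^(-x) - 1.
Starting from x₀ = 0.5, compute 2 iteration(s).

f(x) = e^(-x) - x
f'(x) = -e^(-x) - 1
x₀ = 0.5

Newton-Raphson formula: x_{n+1} = x_n - f(x_n)/f'(x_n)

Iteration 1:
  f(0.500000) = 0.106531
  f'(0.500000) = -1.606531
  x_1 = 0.500000 - 0.106531/(-1.606531) = 0.566311
Iteration 2:
  f(0.566311) = 0.001305
  f'(0.566311) = -1.567616
  x_2 = 0.566311 - 0.001305/(-1.567616) = 0.567143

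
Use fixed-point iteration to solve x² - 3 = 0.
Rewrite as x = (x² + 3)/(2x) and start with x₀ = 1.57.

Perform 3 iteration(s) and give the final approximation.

Equation: x² - 3 = 0
Fixed-point form: x = (x² + 3)/(2x)
x₀ = 1.57

x_1 = g(1.570000) = 1.740414
x_2 = g(1.740414) = 1.732071
x_3 = g(1.732071) = 1.732051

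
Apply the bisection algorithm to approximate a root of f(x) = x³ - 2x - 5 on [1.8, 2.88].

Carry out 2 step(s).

f(x) = x³ - 2x - 5
Initial interval: [1.8, 2.88]

Iteration 1:
  c_1 = (1.800000 + 2.880000)/2 = 2.340000
  f(c_1) = f(2.340000) = 3.132904
  f(a) × f(c) < 0, new interval: [1.800000, 2.340000]
Iteration 2:
  c_2 = (1.800000 + 2.340000)/2 = 2.070000
  f(c_2) = f(2.070000) = -0.270257
  f(a) × f(c) ≥ 0, new interval: [2.070000, 2.340000]

After 2 iteration(s), the approximation is c_2 = 2.070000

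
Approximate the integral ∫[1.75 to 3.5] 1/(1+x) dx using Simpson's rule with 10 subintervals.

f(x) = 1/(1+x)
a = 1.75, b = 3.5, n = 10
h = (b - a)/n = 0.175000

Simpson's rule: (h/3)[f(x₀) + 4f(x₁) + 2f(x₂) + ... + f(xₙ)]

x_0 = 1.7500, f(x_0) = 0.363636, coefficient = 1
x_1 = 1.9250, f(x_1) = 0.341880, coefficient = 4
x_2 = 2.1000, f(x_2) = 0.322581, coefficient = 2
x_3 = 2.2750, f(x_3) = 0.305344, coefficient = 4
x_4 = 2.4500, f(x_4) = 0.289855, coefficient = 2
x_5 = 2.6250, f(x_5) = 0.275862, coefficient = 4
x_6 = 2.8000, f(x_6) = 0.263158, coefficient = 2
x_7 = 2.9750, f(x_7) = 0.251572, coefficient = 4
x_8 = 3.1500, f(x_8) = 0.240964, coefficient = 2
x_9 = 3.3250, f(x_9) = 0.231214, coefficient = 4
x_10 = 3.5000, f(x_10) = 0.222222, coefficient = 1

I ≈ (0.175000/3) × 8.442462 = 0.492477
Exact value: 0.492476
Error: 0.000000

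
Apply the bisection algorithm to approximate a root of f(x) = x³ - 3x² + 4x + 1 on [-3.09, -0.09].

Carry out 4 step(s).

f(x) = x³ - 3x² + 4x + 1
Initial interval: [-3.09, -0.09]

Iteration 1:
  c_1 = (-3.090000 + (-0.090000))/2 = -1.590000
  f(c_1) = f(-1.590000) = -16.963979
  f(a) × f(c) ≥ 0, new interval: [-1.590000, -0.090000]
Iteration 2:
  c_2 = (-1.590000 + (-0.090000))/2 = -0.840000
  f(c_2) = f(-0.840000) = -5.069504
  f(a) × f(c) ≥ 0, new interval: [-0.840000, -0.090000]
Iteration 3:
  c_3 = (-0.840000 + (-0.090000))/2 = -0.465000
  f(c_3) = f(-0.465000) = -1.609220
  f(a) × f(c) ≥ 0, new interval: [-0.465000, -0.090000]
Iteration 4:
  c_4 = (-0.465000 + (-0.090000))/2 = -0.277500
  f(c_4) = f(-0.277500) = -0.362388
  f(a) × f(c) ≥ 0, new interval: [-0.277500, -0.090000]

After 4 iteration(s), the approximation is c_4 = -0.277500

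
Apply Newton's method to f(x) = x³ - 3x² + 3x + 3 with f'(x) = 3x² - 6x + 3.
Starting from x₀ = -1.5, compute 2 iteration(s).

f(x) = x³ - 3x² + 3x + 3
f'(x) = 3x² - 6x + 3
x₀ = -1.5

Newton-Raphson formula: x_{n+1} = x_n - f(x_n)/f'(x_n)

Iteration 1:
  f(-1.500000) = -11.625000
  f'(-1.500000) = 18.750000
  x_1 = -1.500000 - (-11.625000)/18.750000 = -0.880000
Iteration 2:
  f(-0.880000) = -2.644672
  f'(-0.880000) = 10.603200
  x_2 = -0.880000 - (-2.644672)/10.603200 = -0.630578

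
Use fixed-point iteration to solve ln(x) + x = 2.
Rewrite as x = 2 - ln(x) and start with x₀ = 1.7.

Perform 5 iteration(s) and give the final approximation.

Equation: ln(x) + x = 2
Fixed-point form: x = 2 - ln(x)
x₀ = 1.7

x_1 = g(1.700000) = 1.469372
x_2 = g(1.469372) = 1.615165
x_3 = g(1.615165) = 1.520563
x_4 = g(1.520563) = 1.580919
x_5 = g(1.580919) = 1.541993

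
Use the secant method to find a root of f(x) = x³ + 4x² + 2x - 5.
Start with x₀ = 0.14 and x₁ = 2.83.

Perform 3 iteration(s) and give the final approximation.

f(x) = x³ + 4x² + 2x - 5
x₀ = 0.14, x₁ = 2.83

Secant formula: x_{n+1} = x_n - f(x_n)(x_n - x_{n-1})/(f(x_n) - f(x_{n-1}))

Iteration 1:
  f(0.140000) = -4.638856
  f(2.830000) = 55.360787
  x_2 = 2.830000 - 55.360787×(2.830000 - 0.140000)/(55.360787 - (-4.638856))
       = 0.347977
Iteration 2:
  f(2.830000) = 55.360787
  f(0.347977) = -3.777560
  x_3 = 0.347977 - (-3.777560)×(0.347977 - 2.830000)/(-3.777560 - 55.360787)
       = 0.506520
Iteration 3:
  f(0.347977) = -3.777560
  f(0.506520) = -2.830756
  x_4 = 0.506520 - (-2.830756)×(0.506520 - 0.347977)/(-2.830756 - (-3.777560))
       = 0.980533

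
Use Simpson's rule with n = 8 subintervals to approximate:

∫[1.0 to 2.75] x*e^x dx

f(x) = x*e^x
a = 1.0, b = 2.75, n = 8
h = (b - a)/n = 0.218750

Simpson's rule: (h/3)[f(x₀) + 4f(x₁) + 2f(x₂) + ... + f(xₙ)]

x_0 = 1.0000, f(x_0) = 2.718282, coefficient = 1
x_1 = 1.2188, f(x_1) = 4.122978, coefficient = 4
x_2 = 1.4375, f(x_2) = 6.052101, coefficient = 2
x_3 = 1.6562, f(x_3) = 8.678130, coefficient = 4
x_4 = 1.8750, f(x_4) = 12.226536, coefficient = 2
x_5 = 2.0938, f(x_5) = 16.991390, coefficient = 4
x_6 = 2.3125, f(x_6) = 23.355423, coefficient = 2
x_7 = 2.5312, f(x_7) = 31.815807, coefficient = 4
x_8 = 2.7500, f(x_8) = 43.017238, coefficient = 1

I ≈ (0.218750/3) × 375.436856 = 27.375604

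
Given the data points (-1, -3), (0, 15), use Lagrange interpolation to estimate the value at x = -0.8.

Lagrange interpolation formula:
P(x) = Σ yᵢ × Lᵢ(x)
where Lᵢ(x) = Π_{j≠i} (x - xⱼ)/(xᵢ - xⱼ)

L_0(-0.8) = (-0.8 - 0)/(-1 - 0) = 0.800000
L_1(-0.8) = (-0.8 - (-1))/(0 - (-1)) = 0.200000

P(-0.8) = (-3)×L_0(-0.8) + 15×L_1(-0.8)
P(-0.8) = 0.600000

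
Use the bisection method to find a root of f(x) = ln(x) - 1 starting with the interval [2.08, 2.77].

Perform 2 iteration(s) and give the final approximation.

f(x) = ln(x) - 1
Initial interval: [2.08, 2.77]

Iteration 1:
  c_1 = (2.080000 + 2.770000)/2 = 2.425000
  f(c_1) = f(2.425000) = -0.114168
  f(a) × f(c) ≥ 0, new interval: [2.425000, 2.770000]
Iteration 2:
  c_2 = (2.425000 + 2.770000)/2 = 2.597500
  f(c_2) = f(2.597500) = -0.045451
  f(a) × f(c) ≥ 0, new interval: [2.597500, 2.770000]

After 2 iteration(s), the approximation is c_2 = 2.597500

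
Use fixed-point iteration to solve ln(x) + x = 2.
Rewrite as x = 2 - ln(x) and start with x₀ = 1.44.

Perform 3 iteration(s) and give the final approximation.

Equation: ln(x) + x = 2
Fixed-point form: x = 2 - ln(x)
x₀ = 1.44

x_1 = g(1.440000) = 1.635357
x_2 = g(1.635357) = 1.508139
x_3 = g(1.508139) = 1.589124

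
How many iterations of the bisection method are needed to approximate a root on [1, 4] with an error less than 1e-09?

We need (b-a)/2^n ≤ 1e-09
(4 - 1)/2^n ≤ 1e-09
3/2^n ≤ 1e-09
2^n ≥ 3000000000
n ≥ log₂(3000000000) = 31.48
n ≥ 32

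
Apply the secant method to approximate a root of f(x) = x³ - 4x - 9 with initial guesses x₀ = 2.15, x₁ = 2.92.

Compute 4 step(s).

f(x) = x³ - 4x - 9
x₀ = 2.15, x₁ = 2.92

Secant formula: x_{n+1} = x_n - f(x_n)(x_n - x_{n-1})/(f(x_n) - f(x_{n-1}))

Iteration 1:
  f(2.150000) = -7.661625
  f(2.920000) = 4.217088
  x_2 = 2.920000 - 4.217088×(2.920000 - 2.150000)/(4.217088 - (-7.661625))
       = 2.646641
Iteration 2:
  f(2.920000) = 4.217088
  f(2.646641) = -1.047622
  x_3 = 2.646641 - (-1.047622)×(2.646641 - 2.920000)/(-1.047622 - 4.217088)
       = 2.701036
Iteration 3:
  f(2.646641) = -1.047622
  f(2.701036) = -0.098474
  x_4 = 2.701036 - (-0.098474)×(2.701036 - 2.646641)/(-0.098474 - (-1.047622))
       = 2.706680
Iteration 4:
  f(2.701036) = -0.098474
  f(2.706680) = 0.002729
  x_5 = 2.706680 - 0.002729×(2.706680 - 2.701036)/(0.002729 - (-0.098474))
       = 2.706528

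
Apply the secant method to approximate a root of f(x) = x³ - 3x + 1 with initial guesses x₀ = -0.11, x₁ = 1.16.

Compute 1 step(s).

f(x) = x³ - 3x + 1
x₀ = -0.11, x₁ = 1.16

Secant formula: x_{n+1} = x_n - f(x_n)(x_n - x_{n-1})/(f(x_n) - f(x_{n-1}))

Iteration 1:
  f(-0.110000) = 1.328669
  f(1.160000) = -0.919104
  x_2 = 1.160000 - (-0.919104)×(1.160000 - (-0.110000))/(-0.919104 - 1.328669)
       = 0.640703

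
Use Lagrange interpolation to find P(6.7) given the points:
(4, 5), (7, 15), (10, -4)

Lagrange interpolation formula:
P(x) = Σ yᵢ × Lᵢ(x)
where Lᵢ(x) = Π_{j≠i} (x - xⱼ)/(xᵢ - xⱼ)

L_0(6.7) = (6.7 - 7)/(4 - 7) × (6.7 - 10)/(4 - 10) = 0.055000
L_1(6.7) = (6.7 - 4)/(7 - 4) × (6.7 - 10)/(7 - 10) = 0.990000
L_2(6.7) = (6.7 - 4)/(10 - 4) × (6.7 - 7)/(10 - 7) = -0.045000

P(6.7) = 5×L_0(6.7) + 15×L_1(6.7) + (-4)×L_2(6.7)
P(6.7) = 15.305000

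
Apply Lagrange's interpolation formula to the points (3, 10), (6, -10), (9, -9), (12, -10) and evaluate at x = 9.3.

Lagrange interpolation formula:
P(x) = Σ yᵢ × Lᵢ(x)
where Lᵢ(x) = Π_{j≠i} (x - xⱼ)/(xᵢ - xⱼ)

L_0(9.3) = (9.3 - 6)/(3 - 6) × (9.3 - 9)/(3 - 9) × (9.3 - 12)/(3 - 12) = 0.016500
L_1(9.3) = (9.3 - 3)/(6 - 3) × (9.3 - 9)/(6 - 9) × (9.3 - 12)/(6 - 12) = -0.094500
L_2(9.3) = (9.3 - 3)/(9 - 3) × (9.3 - 6)/(9 - 6) × (9.3 - 12)/(9 - 12) = 1.039500
L_3(9.3) = (9.3 - 3)/(12 - 3) × (9.3 - 6)/(12 - 6) × (9.3 - 9)/(12 - 9) = 0.038500

P(9.3) = 10×L_0(9.3) + (-10)×L_1(9.3) + (-9)×L_2(9.3) + (-10)×L_3(9.3)
P(9.3) = -8.630500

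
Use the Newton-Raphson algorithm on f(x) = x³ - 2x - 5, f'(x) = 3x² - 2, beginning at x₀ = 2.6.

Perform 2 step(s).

f(x) = x³ - 2x - 5
f'(x) = 3x² - 2
x₀ = 2.6

Newton-Raphson formula: x_{n+1} = x_n - f(x_n)/f'(x_n)

Iteration 1:
  f(2.600000) = 7.376000
  f'(2.600000) = 18.280000
  x_1 = 2.600000 - 7.376000/18.280000 = 2.196499
Iteration 2:
  f(2.196499) = 1.204247
  f'(2.196499) = 12.473822
  x_2 = 2.196499 - 1.204247/12.473822 = 2.099957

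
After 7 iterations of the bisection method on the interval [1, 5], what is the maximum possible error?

Bisection error bound: |error| ≤ (b-a)/2^n
|error| ≤ (5 - 1)/2^7 = 4/2^7
|error| ≤ 0.0312500000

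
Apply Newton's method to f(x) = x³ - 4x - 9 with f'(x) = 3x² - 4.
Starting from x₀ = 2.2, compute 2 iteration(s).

f(x) = x³ - 4x - 9
f'(x) = 3x² - 4
x₀ = 2.2

Newton-Raphson formula: x_{n+1} = x_n - f(x_n)/f'(x_n)

Iteration 1:
  f(2.200000) = -7.152000
  f'(2.200000) = 10.520000
  x_1 = 2.200000 - (-7.152000)/10.520000 = 2.879848
Iteration 2:
  f(2.879848) = 3.364696
  f'(2.879848) = 20.880572
  x_2 = 2.879848 - 3.364696/20.880572 = 2.718708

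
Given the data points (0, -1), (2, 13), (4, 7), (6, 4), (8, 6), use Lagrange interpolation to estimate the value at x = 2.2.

Lagrange interpolation formula:
P(x) = Σ yᵢ × Lᵢ(x)
where Lᵢ(x) = Π_{j≠i} (x - xⱼ)/(xᵢ - xⱼ)

L_0(2.2) = (2.2 - 2)/(0 - 2) × (2.2 - 4)/(0 - 4) × (2.2 - 6)/(0 - 6) × (2.2 - 8)/(0 - 8) = -0.020663
L_1(2.2) = (2.2 - 0)/(2 - 0) × (2.2 - 4)/(2 - 4) × (2.2 - 6)/(2 - 6) × (2.2 - 8)/(2 - 8) = 0.909150
L_2(2.2) = (2.2 - 0)/(4 - 0) × (2.2 - 2)/(4 - 2) × (2.2 - 6)/(4 - 6) × (2.2 - 8)/(4 - 8) = 0.151525
L_3(2.2) = (2.2 - 0)/(6 - 0) × (2.2 - 2)/(6 - 2) × (2.2 - 4)/(6 - 4) × (2.2 - 8)/(6 - 8) = -0.047850
L_4(2.2) = (2.2 - 0)/(8 - 0) × (2.2 - 2)/(8 - 2) × (2.2 - 4)/(8 - 4) × (2.2 - 6)/(8 - 6) = 0.007838

P(2.2) = (-1)×L_0(2.2) + 13×L_1(2.2) + 7×L_2(2.2) + 4×L_3(2.2) + 6×L_4(2.2)
P(2.2) = 12.755913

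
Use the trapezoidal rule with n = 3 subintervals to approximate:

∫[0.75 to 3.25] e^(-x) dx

f(x) = e^(-x)
a = 0.75, b = 3.25, n = 3
h = (b - a)/n = 0.833333

Trapezoidal rule: (h/2)[f(x₀) + 2f(x₁) + 2f(x₂) + ... + f(xₙ)]

x_0 = 0.7500, f(x_0) = 0.472367, coefficient = 1
x_1 = 1.5833, f(x_1) = 0.205290, coefficient = 2
x_2 = 2.4167, f(x_2) = 0.089219, coefficient = 2
x_3 = 3.2500, f(x_3) = 0.038774, coefficient = 1

I ≈ (0.833333/2) × 1.100157 = 0.458399
Exact value: 0.433592
Error: 0.024806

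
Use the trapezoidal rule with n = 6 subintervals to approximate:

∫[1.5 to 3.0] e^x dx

f(x) = e^x
a = 1.5, b = 3.0, n = 6
h = (b - a)/n = 0.250000

Trapezoidal rule: (h/2)[f(x₀) + 2f(x₁) + 2f(x₂) + ... + f(xₙ)]

x_0 = 1.5000, f(x_0) = 4.481689, coefficient = 1
x_1 = 1.7500, f(x_1) = 5.754603, coefficient = 2
x_2 = 2.0000, f(x_2) = 7.389056, coefficient = 2
x_3 = 2.2500, f(x_3) = 9.487736, coefficient = 2
x_4 = 2.5000, f(x_4) = 12.182494, coefficient = 2
x_5 = 2.7500, f(x_5) = 15.642632, coefficient = 2
x_6 = 3.0000, f(x_6) = 20.085537, coefficient = 1

I ≈ (0.250000/2) × 125.480267 = 15.685033
Exact value: 15.603848
Error: 0.081186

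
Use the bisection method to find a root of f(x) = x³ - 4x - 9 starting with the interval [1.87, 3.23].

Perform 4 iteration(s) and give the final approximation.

f(x) = x³ - 4x - 9
Initial interval: [1.87, 3.23]

Iteration 1:
  c_1 = (1.870000 + 3.230000)/2 = 2.550000
  f(c_1) = f(2.550000) = -2.618625
  f(a) × f(c) ≥ 0, new interval: [2.550000, 3.230000]
Iteration 2:
  c_2 = (2.550000 + 3.230000)/2 = 2.890000
  f(c_2) = f(2.890000) = 3.577569
  f(a) × f(c) < 0, new interval: [2.550000, 2.890000]
Iteration 3:
  c_3 = (2.550000 + 2.890000)/2 = 2.720000
  f(c_3) = f(2.720000) = 0.243648
  f(a) × f(c) < 0, new interval: [2.550000, 2.720000]
Iteration 4:
  c_4 = (2.550000 + 2.720000)/2 = 2.635000
  f(c_4) = f(2.635000) = -1.244602
  f(a) × f(c) ≥ 0, new interval: [2.635000, 2.720000]

After 4 iteration(s), the approximation is c_4 = 2.635000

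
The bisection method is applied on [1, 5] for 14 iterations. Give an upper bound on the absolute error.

Bisection error bound: |error| ≤ (b-a)/2^n
|error| ≤ (5 - 1)/2^14 = 4/2^14
|error| ≤ 0.0002441406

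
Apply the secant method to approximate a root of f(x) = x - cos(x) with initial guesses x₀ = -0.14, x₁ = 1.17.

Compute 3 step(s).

f(x) = x - cos(x)
x₀ = -0.14, x₁ = 1.17

Secant formula: x_{n+1} = x_n - f(x_n)(x_n - x_{n-1})/(f(x_n) - f(x_{n-1}))

Iteration 1:
  f(-0.140000) = -1.130216
  f(1.170000) = 0.779848
  x_2 = 1.170000 - 0.779848×(1.170000 - (-0.140000))/(0.779848 - (-1.130216))
       = 0.635148
Iteration 2:
  f(1.170000) = 0.779848
  f(0.635148) = -0.169836
  x_3 = 0.635148 - (-0.169836)×(0.635148 - 1.170000)/(-0.169836 - 0.779848)
       = 0.730798
Iteration 3:
  f(0.635148) = -0.169836
  f(0.730798) = -0.013844
  x_4 = 0.730798 - (-0.013844)×(0.730798 - 0.635148)/(-0.013844 - (-0.169836))
       = 0.739287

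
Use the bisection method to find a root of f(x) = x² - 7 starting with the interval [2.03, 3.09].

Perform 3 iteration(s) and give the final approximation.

f(x) = x² - 7
Initial interval: [2.03, 3.09]

Iteration 1:
  c_1 = (2.030000 + 3.090000)/2 = 2.560000
  f(c_1) = f(2.560000) = -0.446400
  f(a) × f(c) ≥ 0, new interval: [2.560000, 3.090000]
Iteration 2:
  c_2 = (2.560000 + 3.090000)/2 = 2.825000
  f(c_2) = f(2.825000) = 0.980625
  f(a) × f(c) < 0, new interval: [2.560000, 2.825000]
Iteration 3:
  c_3 = (2.560000 + 2.825000)/2 = 2.692500
  f(c_3) = f(2.692500) = 0.249556
  f(a) × f(c) < 0, new interval: [2.560000, 2.692500]

After 3 iteration(s), the approximation is c_3 = 2.692500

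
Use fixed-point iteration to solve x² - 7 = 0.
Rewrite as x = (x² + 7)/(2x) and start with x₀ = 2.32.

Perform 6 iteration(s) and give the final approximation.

Equation: x² - 7 = 0
Fixed-point form: x = (x² + 7)/(2x)
x₀ = 2.32

x_1 = g(2.320000) = 2.668621
x_2 = g(2.668621) = 2.645849
x_3 = g(2.645849) = 2.645751
x_4 = g(2.645751) = 2.645751
x_5 = g(2.645751) = 2.645751
x_6 = g(2.645751) = 2.645751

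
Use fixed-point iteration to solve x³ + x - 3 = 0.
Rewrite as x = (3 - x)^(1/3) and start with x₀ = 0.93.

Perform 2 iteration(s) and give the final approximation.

Equation: x³ + x - 3 = 0
Fixed-point form: x = (3 - x)^(1/3)
x₀ = 0.93

x_1 = g(0.930000) = 1.274452
x_2 = g(1.274452) = 1.199432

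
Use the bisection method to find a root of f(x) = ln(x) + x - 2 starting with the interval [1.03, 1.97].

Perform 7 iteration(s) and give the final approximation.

f(x) = ln(x) + x - 2
Initial interval: [1.03, 1.97]

Iteration 1:
  c_1 = (1.030000 + 1.970000)/2 = 1.500000
  f(c_1) = f(1.500000) = -0.094535
  f(a) × f(c) ≥ 0, new interval: [1.500000, 1.970000]
Iteration 2:
  c_2 = (1.500000 + 1.970000)/2 = 1.735000
  f(c_2) = f(1.735000) = 0.286007
  f(a) × f(c) < 0, new interval: [1.500000, 1.735000]
Iteration 3:
  c_3 = (1.500000 + 1.735000)/2 = 1.617500
  f(c_3) = f(1.617500) = 0.098382
  f(a) × f(c) < 0, new interval: [1.500000, 1.617500]
Iteration 4:
  c_4 = (1.500000 + 1.617500)/2 = 1.558750
  f(c_4) = f(1.558750) = 0.002634
  f(a) × f(c) < 0, new interval: [1.500000, 1.558750]
Iteration 5:
  c_5 = (1.500000 + 1.558750)/2 = 1.529375
  f(c_5) = f(1.529375) = -0.045766
  f(a) × f(c) ≥ 0, new interval: [1.529375, 1.558750]
Iteration 6:
  c_6 = (1.529375 + 1.558750)/2 = 1.544062
  f(c_6) = f(1.544062) = -0.021521
  f(a) × f(c) ≥ 0, new interval: [1.544062, 1.558750]
Iteration 7:
  c_7 = (1.544062 + 1.558750)/2 = 1.551406
  f(c_7) = f(1.551406) = -0.009432
  f(a) × f(c) ≥ 0, new interval: [1.551406, 1.558750]

After 7 iteration(s), the approximation is c_7 = 1.551406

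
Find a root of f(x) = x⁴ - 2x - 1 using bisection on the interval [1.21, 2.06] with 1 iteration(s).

f(x) = x⁴ - 2x - 1
Initial interval: [1.21, 2.06]

Iteration 1:
  c_1 = (1.210000 + 2.060000)/2 = 1.635000
  f(c_1) = f(1.635000) = 2.876132
  f(a) × f(c) < 0, new interval: [1.210000, 1.635000]

After 1 iteration(s), the approximation is c_1 = 1.635000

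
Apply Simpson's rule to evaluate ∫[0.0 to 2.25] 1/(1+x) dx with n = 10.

f(x) = 1/(1+x)
a = 0.0, b = 2.25, n = 10
h = (b - a)/n = 0.225000

Simpson's rule: (h/3)[f(x₀) + 4f(x₁) + 2f(x₂) + ... + f(xₙ)]

x_0 = 0.0000, f(x_0) = 1.000000, coefficient = 1
x_1 = 0.2250, f(x_1) = 0.816327, coefficient = 4
x_2 = 0.4500, f(x_2) = 0.689655, coefficient = 2
x_3 = 0.6750, f(x_3) = 0.597015, coefficient = 4
x_4 = 0.9000, f(x_4) = 0.526316, coefficient = 2
x_5 = 1.1250, f(x_5) = 0.470588, coefficient = 4
x_6 = 1.3500, f(x_6) = 0.425532, coefficient = 2
x_7 = 1.5750, f(x_7) = 0.388350, coefficient = 4
x_8 = 1.8000, f(x_8) = 0.357143, coefficient = 2
x_9 = 2.0250, f(x_9) = 0.330579, coefficient = 4
x_10 = 2.2500, f(x_10) = 0.307692, coefficient = 1

I ≈ (0.225000/3) × 15.716415 = 1.178731
Exact value: 1.178655
Error: 0.000076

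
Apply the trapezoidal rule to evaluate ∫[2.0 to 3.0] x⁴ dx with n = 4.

f(x) = x⁴
a = 2.0, b = 3.0, n = 4
h = (b - a)/n = 0.250000

Trapezoidal rule: (h/2)[f(x₀) + 2f(x₁) + 2f(x₂) + ... + f(xₙ)]

x_0 = 2.0000, f(x_0) = 16.000000, coefficient = 1
x_1 = 2.2500, f(x_1) = 25.628906, coefficient = 2
x_2 = 2.5000, f(x_2) = 39.062500, coefficient = 2
x_3 = 2.7500, f(x_3) = 57.191406, coefficient = 2
x_4 = 3.0000, f(x_4) = 81.000000, coefficient = 1

I ≈ (0.250000/2) × 340.765625 = 42.595703
Exact value: 42.200000
Error: 0.395703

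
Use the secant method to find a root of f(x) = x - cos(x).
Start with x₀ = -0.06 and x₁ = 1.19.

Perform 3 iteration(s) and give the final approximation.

f(x) = x - cos(x)
x₀ = -0.06, x₁ = 1.19

Secant formula: x_{n+1} = x_n - f(x_n)(x_n - x_{n-1})/(f(x_n) - f(x_{n-1}))

Iteration 1:
  f(-0.060000) = -1.058201
  f(1.190000) = 0.818340
  x_2 = 1.190000 - 0.818340×(1.190000 - (-0.060000))/(0.818340 - (-1.058201))
       = 0.644888
Iteration 2:
  f(1.190000) = 0.818340
  f(0.644888) = -0.154279
  x_3 = 0.644888 - (-0.154279)×(0.644888 - 1.190000)/(-0.154279 - 0.818340)
       = 0.731355
Iteration 3:
  f(0.644888) = -0.154279
  f(0.731355) = -0.012915
  x_4 = 0.731355 - (-0.012915)×(0.731355 - 0.644888)/(-0.012915 - (-0.154279))
       = 0.739255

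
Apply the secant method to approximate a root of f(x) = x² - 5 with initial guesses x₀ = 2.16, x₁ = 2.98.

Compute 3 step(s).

f(x) = x² - 5
x₀ = 2.16, x₁ = 2.98

Secant formula: x_{n+1} = x_n - f(x_n)(x_n - x_{n-1})/(f(x_n) - f(x_{n-1}))

Iteration 1:
  f(2.160000) = -0.334400
  f(2.980000) = 3.880400
  x_2 = 2.980000 - 3.880400×(2.980000 - 2.160000)/(3.880400 - (-0.334400))
       = 2.225058
Iteration 2:
  f(2.980000) = 3.880400
  f(2.225058) = -0.049115
  x_3 = 2.225058 - (-0.049115)×(2.225058 - 2.980000)/(-0.049115 - 3.880400)
       = 2.234494
Iteration 3:
  f(2.225058) = -0.049115
  f(2.234494) = -0.007035
  x_4 = 2.234494 - (-0.007035)×(2.234494 - 2.225058)/(-0.007035 - (-0.049115))
       = 2.236072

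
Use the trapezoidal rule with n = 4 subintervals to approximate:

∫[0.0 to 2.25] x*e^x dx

f(x) = x*e^x
a = 0.0, b = 2.25, n = 4
h = (b - a)/n = 0.562500

Trapezoidal rule: (h/2)[f(x₀) + 2f(x₁) + 2f(x₂) + ... + f(xₙ)]

x_0 = 0.0000, f(x_0) = 0.000000, coefficient = 1
x_1 = 0.5625, f(x_1) = 0.987218, coefficient = 2
x_2 = 1.1250, f(x_2) = 3.465244, coefficient = 2
x_3 = 1.6875, f(x_3) = 9.122539, coefficient = 2
x_4 = 2.2500, f(x_4) = 21.347406, coefficient = 1

I ≈ (0.562500/2) × 48.497408 = 13.639896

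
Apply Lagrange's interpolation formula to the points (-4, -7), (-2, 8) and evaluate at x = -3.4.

Lagrange interpolation formula:
P(x) = Σ yᵢ × Lᵢ(x)
where Lᵢ(x) = Π_{j≠i} (x - xⱼ)/(xᵢ - xⱼ)

L_0(-3.4) = (-3.4 - (-2))/(-4 - (-2)) = 0.700000
L_1(-3.4) = (-3.4 - (-4))/(-2 - (-4)) = 0.300000

P(-3.4) = (-7)×L_0(-3.4) + 8×L_1(-3.4)
P(-3.4) = -2.500000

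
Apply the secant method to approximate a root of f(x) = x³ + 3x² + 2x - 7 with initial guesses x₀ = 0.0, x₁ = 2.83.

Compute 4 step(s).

f(x) = x³ + 3x² + 2x - 7
x₀ = 0.0, x₁ = 2.83

Secant formula: x_{n+1} = x_n - f(x_n)(x_n - x_{n-1})/(f(x_n) - f(x_{n-1}))

Iteration 1:
  f(0.000000) = -7.000000
  f(2.830000) = 45.351887
  x_2 = 2.830000 - 45.351887×(2.830000 - 0.000000)/(45.351887 - (-7.000000))
       = 0.378401
Iteration 2:
  f(2.830000) = 45.351887
  f(0.378401) = -5.759454
  x_3 = 0.378401 - (-5.759454)×(0.378401 - 2.830000)/(-5.759454 - 45.351887)
       = 0.654658
Iteration 3:
  f(0.378401) = -5.759454
  f(0.654658) = -4.124381
  x_4 = 0.654658 - (-4.124381)×(0.654658 - 0.378401)/(-4.124381 - (-5.759454))
       = 1.351501
Iteration 4:
  f(0.654658) = -4.124381
  f(1.351501) = 3.651262
  x_5 = 1.351501 - 3.651262×(1.351501 - 0.654658)/(3.651262 - (-4.124381))
       = 1.024280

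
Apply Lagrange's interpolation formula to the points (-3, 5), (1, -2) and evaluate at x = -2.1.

Lagrange interpolation formula:
P(x) = Σ yᵢ × Lᵢ(x)
where Lᵢ(x) = Π_{j≠i} (x - xⱼ)/(xᵢ - xⱼ)

L_0(-2.1) = (-2.1 - 1)/(-3 - 1) = 0.775000
L_1(-2.1) = (-2.1 - (-3))/(1 - (-3)) = 0.225000

P(-2.1) = 5×L_0(-2.1) + (-2)×L_1(-2.1)
P(-2.1) = 3.425000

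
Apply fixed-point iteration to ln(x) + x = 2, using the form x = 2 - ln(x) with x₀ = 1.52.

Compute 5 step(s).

Equation: ln(x) + x = 2
Fixed-point form: x = 2 - ln(x)
x₀ = 1.52

x_1 = g(1.520000) = 1.581290
x_2 = g(1.581290) = 1.541759
x_3 = g(1.541759) = 1.567076
x_4 = g(1.567076) = 1.550789
x_5 = g(1.550789) = 1.561236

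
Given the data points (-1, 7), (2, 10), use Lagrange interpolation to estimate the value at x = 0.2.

Lagrange interpolation formula:
P(x) = Σ yᵢ × Lᵢ(x)
where Lᵢ(x) = Π_{j≠i} (x - xⱼ)/(xᵢ - xⱼ)

L_0(0.2) = (0.2 - 2)/(-1 - 2) = 0.600000
L_1(0.2) = (0.2 - (-1))/(2 - (-1)) = 0.400000

P(0.2) = 7×L_0(0.2) + 10×L_1(0.2)
P(0.2) = 8.200000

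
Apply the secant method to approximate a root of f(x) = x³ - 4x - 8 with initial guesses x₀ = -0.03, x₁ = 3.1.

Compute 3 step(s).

f(x) = x³ - 4x - 8
x₀ = -0.03, x₁ = 3.1

Secant formula: x_{n+1} = x_n - f(x_n)(x_n - x_{n-1})/(f(x_n) - f(x_{n-1}))

Iteration 1:
  f(-0.030000) = -7.880027
  f(3.100000) = 9.391000
  x_2 = 3.100000 - 9.391000×(3.100000 - (-0.030000))/(9.391000 - (-7.880027))
       = 1.398084
Iteration 2:
  f(3.100000) = 9.391000
  f(1.398084) = -10.859586
  x_3 = 1.398084 - (-10.859586)×(1.398084 - 3.100000)/(-10.859586 - 9.391000)
       = 2.310754
Iteration 3:
  f(1.398084) = -10.859586
  f(2.310754) = -4.904548
  x_4 = 2.310754 - (-4.904548)×(2.310754 - 1.398084)/(-4.904548 - (-10.859586))
       = 3.062426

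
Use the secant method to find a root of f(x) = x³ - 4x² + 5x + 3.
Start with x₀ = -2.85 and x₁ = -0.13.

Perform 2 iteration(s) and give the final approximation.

f(x) = x³ - 4x² + 5x + 3
x₀ = -2.85, x₁ = -0.13

Secant formula: x_{n+1} = x_n - f(x_n)(x_n - x_{n-1})/(f(x_n) - f(x_{n-1}))

Iteration 1:
  f(-2.850000) = -66.889125
  f(-0.130000) = 2.280203
  x_2 = -0.130000 - 2.280203×(-0.130000 - (-2.850000))/(2.280203 - (-66.889125))
       = -0.219666
Iteration 2:
  f(-0.130000) = 2.280203
  f(-0.219666) = 1.698056
  x_3 = -0.219666 - 1.698056×(-0.219666 - (-0.130000))/(1.698056 - 2.280203)
       = -0.481212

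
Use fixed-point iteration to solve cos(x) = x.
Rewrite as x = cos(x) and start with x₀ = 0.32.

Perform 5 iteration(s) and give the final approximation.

Equation: cos(x) = x
Fixed-point form: x = cos(x)
x₀ = 0.32

x_1 = g(0.320000) = 0.949235
x_2 = g(0.949235) = 0.582305
x_3 = g(0.582305) = 0.835197
x_4 = g(0.835197) = 0.671031
x_5 = g(0.671031) = 0.783181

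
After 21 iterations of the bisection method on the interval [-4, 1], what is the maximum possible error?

Bisection error bound: |error| ≤ (b-a)/2^n
|error| ≤ (1 - (-4))/2^21 = 5/2^21
|error| ≤ 0.0000023842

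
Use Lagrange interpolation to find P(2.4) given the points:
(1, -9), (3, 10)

Lagrange interpolation formula:
P(x) = Σ yᵢ × Lᵢ(x)
where Lᵢ(x) = Π_{j≠i} (x - xⱼ)/(xᵢ - xⱼ)

L_0(2.4) = (2.4 - 3)/(1 - 3) = 0.300000
L_1(2.4) = (2.4 - 1)/(3 - 1) = 0.700000

P(2.4) = (-9)×L_0(2.4) + 10×L_1(2.4)
P(2.4) = 4.300000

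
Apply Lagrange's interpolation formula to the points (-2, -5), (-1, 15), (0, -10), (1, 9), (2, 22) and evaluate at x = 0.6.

Lagrange interpolation formula:
P(x) = Σ yᵢ × Lᵢ(x)
where Lᵢ(x) = Π_{j≠i} (x - xⱼ)/(xᵢ - xⱼ)

L_0(0.6) = (0.6 - (-1))/(-2 - (-1)) × (0.6 - 0)/(-2 - 0) × (0.6 - 1)/(-2 - 1) × (0.6 - 2)/(-2 - 2) = 0.022400
L_1(0.6) = (0.6 - (-2))/(-1 - (-2)) × (0.6 - 0)/(-1 - 0) × (0.6 - 1)/(-1 - 1) × (0.6 - 2)/(-1 - 2) = -0.145600
L_2(0.6) = (0.6 - (-2))/(0 - (-2)) × (0.6 - (-1))/(0 - (-1)) × (0.6 - 1)/(0 - 1) × (0.6 - 2)/(0 - 2) = 0.582400
L_3(0.6) = (0.6 - (-2))/(1 - (-2)) × (0.6 - (-1))/(1 - (-1)) × (0.6 - 0)/(1 - 0) × (0.6 - 2)/(1 - 2) = 0.582400
L_4(0.6) = (0.6 - (-2))/(2 - (-2)) × (0.6 - (-1))/(2 - (-1)) × (0.6 - 0)/(2 - 0) × (0.6 - 1)/(2 - 1) = -0.041600

P(0.6) = (-5)×L_0(0.6) + 15×L_1(0.6) + (-10)×L_2(0.6) + 9×L_3(0.6) + 22×L_4(0.6)
P(0.6) = -3.793600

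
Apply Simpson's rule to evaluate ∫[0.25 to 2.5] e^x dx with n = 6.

f(x) = e^x
a = 0.25, b = 2.5, n = 6
h = (b - a)/n = 0.375000

Simpson's rule: (h/3)[f(x₀) + 4f(x₁) + 2f(x₂) + ... + f(xₙ)]

x_0 = 0.2500, f(x_0) = 1.284025, coefficient = 1
x_1 = 0.6250, f(x_1) = 1.868246, coefficient = 4
x_2 = 1.0000, f(x_2) = 2.718282, coefficient = 2
x_3 = 1.3750, f(x_3) = 3.955077, coefficient = 4
x_4 = 1.7500, f(x_4) = 5.754603, coefficient = 2
x_5 = 2.1250, f(x_5) = 8.372897, coefficient = 4
x_6 = 2.5000, f(x_6) = 12.182494, coefficient = 1

I ≈ (0.375000/3) × 87.197169 = 10.899646
Exact value: 10.898469
Error: 0.001178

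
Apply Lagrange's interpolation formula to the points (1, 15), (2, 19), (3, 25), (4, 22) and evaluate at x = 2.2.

Lagrange interpolation formula:
P(x) = Σ yᵢ × Lᵢ(x)
where Lᵢ(x) = Π_{j≠i} (x - xⱼ)/(xᵢ - xⱼ)

L_0(2.2) = (2.2 - 2)/(1 - 2) × (2.2 - 3)/(1 - 3) × (2.2 - 4)/(1 - 4) = -0.048000
L_1(2.2) = (2.2 - 1)/(2 - 1) × (2.2 - 3)/(2 - 3) × (2.2 - 4)/(2 - 4) = 0.864000
L_2(2.2) = (2.2 - 1)/(3 - 1) × (2.2 - 2)/(3 - 2) × (2.2 - 4)/(3 - 4) = 0.216000
L_3(2.2) = (2.2 - 1)/(4 - 1) × (2.2 - 2)/(4 - 2) × (2.2 - 3)/(4 - 3) = -0.032000

P(2.2) = 15×L_0(2.2) + 19×L_1(2.2) + 25×L_2(2.2) + 22×L_3(2.2)
P(2.2) = 20.392000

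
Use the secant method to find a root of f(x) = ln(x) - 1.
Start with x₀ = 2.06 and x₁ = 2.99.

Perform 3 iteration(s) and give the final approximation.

f(x) = ln(x) - 1
x₀ = 2.06, x₁ = 2.99

Secant formula: x_{n+1} = x_n - f(x_n)(x_n - x_{n-1})/(f(x_n) - f(x_{n-1}))

Iteration 1:
  f(2.060000) = -0.277294
  f(2.990000) = 0.095273
  x_2 = 2.990000 - 0.095273×(2.990000 - 2.060000)/(0.095273 - (-0.277294))
       = 2.752179
Iteration 2:
  f(2.990000) = 0.095273
  f(2.752179) = 0.012393
  x_3 = 2.752179 - 0.012393×(2.752179 - 2.990000)/(0.012393 - 0.095273)
       = 2.716618
Iteration 3:
  f(2.752179) = 0.012393
  f(2.716618) = -0.000612
  x_4 = 2.716618 - (-0.000612)×(2.716618 - 2.752179)/(-0.000612 - 0.012393)
       = 2.718292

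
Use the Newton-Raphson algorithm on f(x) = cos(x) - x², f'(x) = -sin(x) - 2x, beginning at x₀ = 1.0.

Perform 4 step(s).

f(x) = cos(x) - x²
f'(x) = -sin(x) - 2x
x₀ = 1.0

Newton-Raphson formula: x_{n+1} = x_n - f(x_n)/f'(x_n)

Iteration 1:
  f(1.000000) = -0.459698
  f'(1.000000) = -2.841471
  x_1 = 1.000000 - (-0.459698)/(-2.841471) = 0.838218
Iteration 2:
  f(0.838218) = -0.033822
  f'(0.838218) = -2.419890
  x_2 = 0.838218 - (-0.033822)/(-2.419890) = 0.824242
Iteration 3:
  f(0.824242) = -0.000261
  f'(0.824242) = -2.382517
  x_3 = 0.824242 - (-0.000261)/(-2.382517) = 0.824132
Iteration 4:
  f(0.824132) = 0.000000
  f'(0.824132) = -2.382223
  x_4 = 0.824132 - 0.000000/(-2.382223) = 0.824132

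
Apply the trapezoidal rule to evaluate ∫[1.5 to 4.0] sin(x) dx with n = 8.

f(x) = sin(x)
a = 1.5, b = 4.0, n = 8
h = (b - a)/n = 0.312500

Trapezoidal rule: (h/2)[f(x₀) + 2f(x₁) + 2f(x₂) + ... + f(xₙ)]

x_0 = 1.5000, f(x_0) = 0.997495, coefficient = 1
x_1 = 1.8125, f(x_1) = 0.970932, coefficient = 2
x_2 = 2.1250, f(x_2) = 0.850320, coefficient = 2
x_3 = 2.4375, f(x_3) = 0.647343, coefficient = 2
x_4 = 2.7500, f(x_4) = 0.381661, coefficient = 2
x_5 = 3.0625, f(x_5) = 0.079010, coefficient = 2
x_6 = 3.3750, f(x_6) = -0.231294, coefficient = 2
x_7 = 3.6875, f(x_7) = -0.519194, coefficient = 2
x_8 = 4.0000, f(x_8) = -0.756802, coefficient = 1

I ≈ (0.312500/2) × 4.598248 = 0.718476
Exact value: 0.724381
Error: 0.005905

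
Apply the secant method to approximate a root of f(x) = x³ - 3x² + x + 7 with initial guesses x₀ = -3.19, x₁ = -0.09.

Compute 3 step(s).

f(x) = x³ - 3x² + x + 7
x₀ = -3.19, x₁ = -0.09

Secant formula: x_{n+1} = x_n - f(x_n)(x_n - x_{n-1})/(f(x_n) - f(x_{n-1}))

Iteration 1:
  f(-3.190000) = -59.180059
  f(-0.090000) = 6.884971
  x_2 = -0.090000 - 6.884971×(-0.090000 - (-3.190000))/(6.884971 - (-59.180059))
       = -0.413067
Iteration 2:
  f(-0.090000) = 6.884971
  f(-0.413067) = 6.004582
  x_3 = -0.413067 - 6.004582×(-0.413067 - (-0.090000))/(6.004582 - 6.884971)
       = -2.616502
Iteration 3:
  f(-0.413067) = 6.004582
  f(-2.616502) = -34.067540
  x_4 = -2.616502 - (-34.067540)×(-2.616502 - (-0.413067))/(-34.067540 - 6.004582)
       = -0.743239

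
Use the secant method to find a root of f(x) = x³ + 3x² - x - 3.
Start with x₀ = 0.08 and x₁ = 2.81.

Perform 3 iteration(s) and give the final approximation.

f(x) = x³ + 3x² - x - 3
x₀ = 0.08, x₁ = 2.81

Secant formula: x_{n+1} = x_n - f(x_n)(x_n - x_{n-1})/(f(x_n) - f(x_{n-1}))

Iteration 1:
  f(0.080000) = -3.060288
  f(2.810000) = 40.066341
  x_2 = 2.810000 - 40.066341×(2.810000 - 0.080000)/(40.066341 - (-3.060288))
       = 0.273722
Iteration 2:
  f(2.810000) = 40.066341
  f(0.273722) = -3.028442
  x_3 = 0.273722 - (-3.028442)×(0.273722 - 2.810000)/(-3.028442 - 40.066341)
       = 0.451957
Iteration 3:
  f(0.273722) = -3.028442
  f(0.451957) = -2.746844
  x_4 = 0.451957 - (-2.746844)×(0.451957 - 0.273722)/(-2.746844 - (-3.028442))
       = 2.190536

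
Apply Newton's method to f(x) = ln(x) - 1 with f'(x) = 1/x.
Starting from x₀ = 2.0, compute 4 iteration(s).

f(x) = ln(x) - 1
f'(x) = 1/x
x₀ = 2.0

Newton-Raphson formula: x_{n+1} = x_n - f(x_n)/f'(x_n)

Iteration 1:
  f(2.000000) = -0.306853
  f'(2.000000) = 0.500000
  x_1 = 2.000000 - (-0.306853)/0.500000 = 2.613706
Iteration 2:
  f(2.613706) = -0.039231
  f'(2.613706) = 0.382599
  x_2 = 2.613706 - (-0.039231)/0.382599 = 2.716244
Iteration 3:
  f(2.716244) = -0.000750
  f'(2.716244) = 0.368155
  x_3 = 2.716244 - (-0.000750)/0.368155 = 2.718281
Iteration 4:
  f(2.718281) = 0.000000
  f'(2.718281) = 0.367880
  x_4 = 2.718281 - 0.000000/0.367880 = 2.718282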